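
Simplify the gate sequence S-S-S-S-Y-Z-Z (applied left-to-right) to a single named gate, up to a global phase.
Y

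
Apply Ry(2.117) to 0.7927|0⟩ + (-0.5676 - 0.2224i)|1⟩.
(0.8833 + 0.1938i)|0⟩ + (0.4127 - 0.109i)|1⟩

Ry(2.117) = [[cos(θ/2), −sin(θ/2)], [sin(θ/2), cos(θ/2)]]; θ = 2.117, cos(θ/2) ≈ 0.49018, sin(θ/2) ≈ 0.871621.
With a = amp(|0⟩) = 0.7927 and b = amp(|1⟩) = (-0.5676 - 0.2224i):
new amp(|0⟩) = (0.49018)·a + (-0.871621)·b = (0.8833 + 0.1938i)
new amp(|1⟩) = (0.871621)·a + (0.49018)·b = (0.4127 - 0.109i)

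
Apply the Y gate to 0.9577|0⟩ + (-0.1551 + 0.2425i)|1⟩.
(0.2425 + 0.1551i)|0⟩ + 0.9577i|1⟩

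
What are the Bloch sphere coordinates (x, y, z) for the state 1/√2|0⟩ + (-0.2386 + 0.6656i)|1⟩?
(-0.3374, 0.9413, 0.00004668)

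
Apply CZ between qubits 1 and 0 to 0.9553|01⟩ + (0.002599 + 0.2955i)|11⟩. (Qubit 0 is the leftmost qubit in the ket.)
0.9553|01⟩ + (-0.002599 - 0.2955i)|11⟩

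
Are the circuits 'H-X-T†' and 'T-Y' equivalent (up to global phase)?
No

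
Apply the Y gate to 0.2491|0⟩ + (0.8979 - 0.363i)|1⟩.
(-0.363 - 0.8979i)|0⟩ + 0.2491i|1⟩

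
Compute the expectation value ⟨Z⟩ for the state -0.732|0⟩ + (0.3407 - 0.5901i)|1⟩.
0.07153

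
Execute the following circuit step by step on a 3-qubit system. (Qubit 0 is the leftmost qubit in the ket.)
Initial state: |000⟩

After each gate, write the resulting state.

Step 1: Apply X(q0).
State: |100⟩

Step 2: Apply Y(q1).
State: i|110⟩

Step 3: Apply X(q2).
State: i|111⟩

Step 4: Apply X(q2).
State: i|110⟩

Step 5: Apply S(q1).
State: -|110⟩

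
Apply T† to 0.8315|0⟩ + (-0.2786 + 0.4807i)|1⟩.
0.8315|0⟩ + (0.1429 + 0.5369i)|1⟩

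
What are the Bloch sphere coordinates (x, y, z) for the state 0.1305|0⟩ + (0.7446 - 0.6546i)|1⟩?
(0.1943, -0.1709, -0.9659)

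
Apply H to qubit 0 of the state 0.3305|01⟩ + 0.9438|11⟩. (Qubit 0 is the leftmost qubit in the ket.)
0.9011|01⟩ - 0.4337|11⟩

H on qubit 0 mixes each pair of kets that differ only in qubit 0: amplitudes (a, b) of (|…0…⟩, |…1…⟩) become ((a + b)/√2, (a − b)/√2). Kets absent from the input have amplitude 0.
(|01⟩, |11⟩): (a, b) = (0.3305, 0.9438) → (0.9011, -0.4337)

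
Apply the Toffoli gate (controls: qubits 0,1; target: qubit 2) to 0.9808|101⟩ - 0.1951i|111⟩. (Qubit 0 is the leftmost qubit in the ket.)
0.9808|101⟩ - 0.1951i|110⟩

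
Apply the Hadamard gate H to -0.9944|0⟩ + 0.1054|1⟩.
-0.6286|0⟩ - 0.7777|1⟩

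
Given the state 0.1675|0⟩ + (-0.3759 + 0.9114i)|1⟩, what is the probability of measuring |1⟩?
0.972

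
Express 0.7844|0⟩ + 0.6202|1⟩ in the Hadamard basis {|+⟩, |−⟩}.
0.9932|+⟩ + 0.1161|−⟩

With |ψ⟩ = α|0⟩ + β|1⟩, the Hadamard-basis coefficients are ⟨+|ψ⟩ = (α + β)/√2 and ⟨−|ψ⟩ = (α − β)/√2.
Here α = 0.7844, β = 0.6202: (α + β)/√2 = 0.9932, (α − β)/√2 = 0.1161.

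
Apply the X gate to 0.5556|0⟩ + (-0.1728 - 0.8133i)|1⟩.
(-0.1728 - 0.8133i)|0⟩ + 0.5556|1⟩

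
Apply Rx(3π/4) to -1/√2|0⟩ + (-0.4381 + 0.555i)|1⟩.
(0.2422 + 0.4048i)|0⟩ + (-0.1677 + 0.8657i)|1⟩

Rx(3π/4) = [[cos(θ/2), −i·sin(θ/2)], [−i·sin(θ/2), cos(θ/2)]]; θ = 3π/4, cos(θ/2) ≈ 0.382683, sin(θ/2) ≈ 0.92388.
With a = amp(|0⟩) = -1/√2 and b = amp(|1⟩) = (-0.4381 + 0.555i):
new amp(|0⟩) = (0.382683)·a + (-0.92388i)·b = (0.2422 + 0.4048i)
new amp(|1⟩) = (-0.92388i)·a + (0.382683)·b = (-0.1677 + 0.8657i)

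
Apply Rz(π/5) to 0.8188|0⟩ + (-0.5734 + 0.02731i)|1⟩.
(0.7787 - 0.253i)|0⟩ + (-0.5538 - 0.1512i)|1⟩

Rz(π/5) = [[e^(−iθ/2), 0], [0, e^(iθ/2)]] with e^(±iθ/2) = cos(θ/2) ± i·sin(θ/2); θ = π/5, cos(θ/2) ≈ 0.951057, sin(θ/2) ≈ 0.309017.
With a = amp(|0⟩) = 0.8188 and b = amp(|1⟩) = (-0.5734 + 0.02731i):
new amp(|0⟩) = (0.951057 - 0.309017i)·a = (0.7787 - 0.253i)
new amp(|1⟩) = (0.951057 + 0.309017i)·b = (-0.5538 - 0.1512i)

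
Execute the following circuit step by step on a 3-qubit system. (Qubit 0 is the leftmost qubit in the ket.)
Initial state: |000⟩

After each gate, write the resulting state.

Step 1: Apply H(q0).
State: 1/√2|000⟩ + 1/√2|100⟩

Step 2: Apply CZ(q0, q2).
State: 1/√2|000⟩ + 1/√2|100⟩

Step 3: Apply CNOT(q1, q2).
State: 1/√2|000⟩ + 1/√2|100⟩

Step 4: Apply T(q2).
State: 1/√2|000⟩ + 1/√2|100⟩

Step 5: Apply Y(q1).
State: (1/√2)i|010⟩ + (1/√2)i|110⟩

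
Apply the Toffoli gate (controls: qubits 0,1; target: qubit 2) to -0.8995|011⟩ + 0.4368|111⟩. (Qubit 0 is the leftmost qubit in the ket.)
-0.8995|011⟩ + 0.4368|110⟩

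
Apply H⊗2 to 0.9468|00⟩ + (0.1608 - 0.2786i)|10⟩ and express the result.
(0.5538 - 0.1393i)|00⟩ + (0.5538 - 0.1393i)|01⟩ + (0.393 + 0.1393i)|10⟩ + (0.393 + 0.1393i)|11⟩

H⊗2 gives amp(|y⟩) = (1/2) Σ_x (−1)^(x·y) amp(|x⟩), where x·y is the number of positions in which both x and y have a 1.
|00⟩: (0.9468 + (0.1608 - 0.2786i))/2 = (0.5538 - 0.1393i)
|01⟩: (0.9468 + (0.1608 - 0.2786i))/2 = (0.5538 - 0.1393i)
|10⟩: (0.9468 - (0.1608 - 0.2786i))/2 = (0.393 + 0.1393i)
|11⟩: (0.9468 - (0.1608 - 0.2786i))/2 = (0.393 + 0.1393i)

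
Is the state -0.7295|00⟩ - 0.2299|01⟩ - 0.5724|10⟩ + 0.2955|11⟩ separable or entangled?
Entangled

Writing the state as a|00⟩ + b|01⟩ + c|10⟩ + d|11⟩, it is a product state iff ad − bc = 0.
Here (a, b, c, d) = (-0.7295, -0.2299, -0.5724, 0.2955): ad − bc = (-0.7295)(0.2955) − (-0.2299)(-0.5724) = -0.3472 ≠ 0, so the state is entangled.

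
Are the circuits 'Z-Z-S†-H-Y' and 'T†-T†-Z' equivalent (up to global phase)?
No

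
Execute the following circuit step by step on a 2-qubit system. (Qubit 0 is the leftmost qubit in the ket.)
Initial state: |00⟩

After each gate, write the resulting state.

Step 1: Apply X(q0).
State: |10⟩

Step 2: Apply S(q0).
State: i|10⟩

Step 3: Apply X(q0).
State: i|00⟩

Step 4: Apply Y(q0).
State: -|10⟩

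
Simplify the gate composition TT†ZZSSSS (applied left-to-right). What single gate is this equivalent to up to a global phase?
I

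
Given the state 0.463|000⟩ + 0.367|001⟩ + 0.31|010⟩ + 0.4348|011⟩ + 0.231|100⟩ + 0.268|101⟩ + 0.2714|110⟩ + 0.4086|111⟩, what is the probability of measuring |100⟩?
0.05336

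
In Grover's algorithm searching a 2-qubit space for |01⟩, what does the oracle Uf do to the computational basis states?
Uf|x⟩ = -|x⟩ if x = 01, else |x⟩ (phase flip on target)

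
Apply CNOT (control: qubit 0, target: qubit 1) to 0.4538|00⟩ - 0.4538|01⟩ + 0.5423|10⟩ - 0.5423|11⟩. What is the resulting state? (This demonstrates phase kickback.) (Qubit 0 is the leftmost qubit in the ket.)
0.4538|00⟩ - 0.4538|01⟩ - 0.5423|10⟩ + 0.5423|11⟩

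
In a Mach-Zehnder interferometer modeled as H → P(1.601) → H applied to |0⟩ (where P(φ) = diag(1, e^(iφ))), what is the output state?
(0.4849 + 0.4998i)|0⟩ + (0.5151 - 0.4998i)|1⟩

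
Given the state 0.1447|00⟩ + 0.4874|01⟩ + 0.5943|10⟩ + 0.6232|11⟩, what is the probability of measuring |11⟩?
0.3884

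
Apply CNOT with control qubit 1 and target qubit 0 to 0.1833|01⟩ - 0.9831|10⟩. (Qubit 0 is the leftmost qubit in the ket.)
-0.9831|10⟩ + 0.1833|11⟩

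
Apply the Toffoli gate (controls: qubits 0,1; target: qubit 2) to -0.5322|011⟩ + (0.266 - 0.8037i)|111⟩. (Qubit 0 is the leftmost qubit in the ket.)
-0.5322|011⟩ + (0.266 - 0.8037i)|110⟩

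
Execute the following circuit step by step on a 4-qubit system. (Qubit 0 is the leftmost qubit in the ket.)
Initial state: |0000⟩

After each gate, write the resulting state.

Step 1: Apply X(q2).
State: |0010⟩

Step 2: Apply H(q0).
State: 1/√2|0010⟩ + 1/√2|1010⟩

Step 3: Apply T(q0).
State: 1/√2|0010⟩ + (1/2 + (1/2)i)|1010⟩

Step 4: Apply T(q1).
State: 1/√2|0010⟩ + (1/2 + (1/2)i)|1010⟩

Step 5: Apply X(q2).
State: 1/√2|0000⟩ + (1/2 + (1/2)i)|1000⟩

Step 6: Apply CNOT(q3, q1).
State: 1/√2|0000⟩ + (1/2 + (1/2)i)|1000⟩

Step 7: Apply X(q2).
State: 1/√2|0010⟩ + (1/2 + (1/2)i)|1010⟩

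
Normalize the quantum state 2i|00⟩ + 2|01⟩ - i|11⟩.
0.6667i|00⟩ + 0.6667|01⟩ - 0.3333i|11⟩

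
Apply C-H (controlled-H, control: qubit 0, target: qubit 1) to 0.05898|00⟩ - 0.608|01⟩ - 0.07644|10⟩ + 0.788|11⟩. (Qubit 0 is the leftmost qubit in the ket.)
0.05898|00⟩ - 0.608|01⟩ + 0.5031|10⟩ - 0.6113|11⟩

C-H leaves the control-|0⟩ kets |00⟩, |01⟩ unchanged and applies H to qubit 1 on the control-|1⟩ pair (|10⟩, |11⟩).
H = [[1/√2, 1/√2], [1/√2, -1/√2]].
With a = amp(|10⟩) = -0.07644 and b = amp(|11⟩) = 0.788:
new amp(|10⟩) = (1/√2)·a + (1/√2)·b = 0.5031
new amp(|11⟩) = (1/√2)·a + (-1/√2)·b = -0.6113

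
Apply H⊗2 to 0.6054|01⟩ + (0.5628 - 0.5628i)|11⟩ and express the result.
(0.5841 - 0.2814i)|00⟩ + (-0.5841 + 0.2814i)|01⟩ + (0.0213 + 0.2814i)|10⟩ + (-0.0213 - 0.2814i)|11⟩

H⊗2 gives amp(|y⟩) = (1/2) Σ_x (−1)^(x·y) amp(|x⟩), where x·y is the number of positions in which both x and y have a 1.
|00⟩: (0.6054 + (0.5628 - 0.5628i))/2 = (0.5841 - 0.2814i)
|01⟩: (-0.6054 - (0.5628 - 0.5628i))/2 = (-0.5841 + 0.2814i)
|10⟩: (0.6054 - (0.5628 - 0.5628i))/2 = (0.0213 + 0.2814i)
|11⟩: (-0.6054 + (0.5628 - 0.5628i))/2 = (-0.0213 - 0.2814i)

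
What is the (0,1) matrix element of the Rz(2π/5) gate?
0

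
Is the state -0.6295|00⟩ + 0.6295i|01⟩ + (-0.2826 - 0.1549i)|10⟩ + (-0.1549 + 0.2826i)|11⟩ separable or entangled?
Separable

Writing the state as a|00⟩ + b|01⟩ + c|10⟩ + d|11⟩, it is a product state iff ad − bc = 0.
Here (a, b, c, d) = (-0.6295, 0.6295i, (-0.2826 - 0.1549i), (-0.1549 + 0.2826i)): ad − bc = (-0.6295)(-0.1549 + 0.2826i) − (0.6295i)(-0.2826 - 0.1549i) = 0, so the state is separable.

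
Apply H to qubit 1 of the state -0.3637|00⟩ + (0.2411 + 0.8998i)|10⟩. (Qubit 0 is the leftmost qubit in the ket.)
-0.2572|00⟩ - 0.2572|01⟩ + (0.1705 + 0.6363i)|10⟩ + (0.1705 + 0.6363i)|11⟩

H on qubit 1 mixes each pair of kets that differ only in qubit 1: amplitudes (a, b) of (|…0…⟩, |…1…⟩) become ((a + b)/√2, (a − b)/√2). Kets absent from the input have amplitude 0.
(|00⟩, |01⟩): (a, b) = (-0.3637, 0) → (-0.2572, -0.2572)
(|10⟩, |11⟩): (a, b) = ((0.2411 + 0.8998i), 0) → ((0.1705 + 0.6363i), (0.1705 + 0.6363i))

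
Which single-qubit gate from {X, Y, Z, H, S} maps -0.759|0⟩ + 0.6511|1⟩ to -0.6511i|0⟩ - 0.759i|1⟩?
Y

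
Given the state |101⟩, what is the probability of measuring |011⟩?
0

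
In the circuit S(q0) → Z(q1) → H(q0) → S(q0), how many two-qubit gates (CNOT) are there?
0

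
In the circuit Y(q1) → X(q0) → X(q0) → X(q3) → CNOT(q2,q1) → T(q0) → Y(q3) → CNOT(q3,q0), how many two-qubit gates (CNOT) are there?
2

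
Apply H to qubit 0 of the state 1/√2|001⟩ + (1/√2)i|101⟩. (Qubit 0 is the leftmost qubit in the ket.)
(1/2 + (1/2)i)|001⟩ + (1/2 - (1/2)i)|101⟩

H on qubit 0 mixes each pair of kets that differ only in qubit 0: amplitudes (a, b) of (|…0…⟩, |…1…⟩) become ((a + b)/√2, (a − b)/√2). Kets absent from the input have amplitude 0.
(|001⟩, |101⟩): (a, b) = (1/√2, (1/√2)i) → ((1/2 + (1/2)i), (1/2 - (1/2)i))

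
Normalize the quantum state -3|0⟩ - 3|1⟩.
-1/√2|0⟩ - 1/√2|1⟩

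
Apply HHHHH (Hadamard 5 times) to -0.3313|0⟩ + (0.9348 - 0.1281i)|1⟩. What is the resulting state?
(0.4267 - 0.09058i)|0⟩ + (-0.8953 + 0.09058i)|1⟩

H² = I, so H^5 = H: a single Hadamard. With (a, b) = (-0.3313, (0.9348 - 0.1281i)), H gives ((a + b)/√2, (a − b)/√2) = ((0.4267 - 0.09058i), (-0.8953 + 0.09058i)).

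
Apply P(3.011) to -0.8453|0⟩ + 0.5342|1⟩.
-0.8453|0⟩ + (-0.5297 + 0.06956i)|1⟩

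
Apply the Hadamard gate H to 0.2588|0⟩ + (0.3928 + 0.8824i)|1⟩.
(0.4608 + 0.624i)|0⟩ + (-0.09475 - 0.624i)|1⟩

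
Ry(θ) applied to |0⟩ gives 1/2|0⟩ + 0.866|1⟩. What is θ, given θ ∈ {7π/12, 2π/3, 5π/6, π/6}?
2π/3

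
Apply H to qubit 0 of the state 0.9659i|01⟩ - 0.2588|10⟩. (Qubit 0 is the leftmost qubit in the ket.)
-0.183|00⟩ + 0.683i|01⟩ + 0.183|10⟩ + 0.683i|11⟩

H on qubit 0 mixes each pair of kets that differ only in qubit 0: amplitudes (a, b) of (|…0…⟩, |…1…⟩) become ((a + b)/√2, (a − b)/√2). Kets absent from the input have amplitude 0.
(|00⟩, |10⟩): (a, b) = (0, -0.2588) → (-0.183, 0.183)
(|01⟩, |11⟩): (a, b) = (0.9659i, 0) → (0.683i, 0.683i)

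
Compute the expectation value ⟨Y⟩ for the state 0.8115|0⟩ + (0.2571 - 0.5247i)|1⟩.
-0.8516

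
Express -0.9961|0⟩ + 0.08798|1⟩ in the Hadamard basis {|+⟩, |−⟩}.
-0.6421|+⟩ - 0.7666|−⟩

With |ψ⟩ = α|0⟩ + β|1⟩, the Hadamard-basis coefficients are ⟨+|ψ⟩ = (α + β)/√2 and ⟨−|ψ⟩ = (α − β)/√2.
Here α = -0.9961, β = 0.08798: (α + β)/√2 = -0.6421, (α − β)/√2 = -0.7666.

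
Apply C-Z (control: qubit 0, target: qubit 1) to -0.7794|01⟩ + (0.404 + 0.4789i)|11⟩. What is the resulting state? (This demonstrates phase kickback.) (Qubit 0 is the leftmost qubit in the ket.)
-0.7794|01⟩ + (-0.404 - 0.4789i)|11⟩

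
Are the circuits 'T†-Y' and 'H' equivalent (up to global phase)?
No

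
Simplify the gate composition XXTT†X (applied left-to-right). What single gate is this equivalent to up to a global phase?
X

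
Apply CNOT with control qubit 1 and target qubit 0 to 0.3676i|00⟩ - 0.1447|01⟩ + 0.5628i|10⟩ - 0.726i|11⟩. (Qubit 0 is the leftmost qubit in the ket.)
0.3676i|00⟩ - 0.726i|01⟩ + 0.5628i|10⟩ - 0.1447|11⟩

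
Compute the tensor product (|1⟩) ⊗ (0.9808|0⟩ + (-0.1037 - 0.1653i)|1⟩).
0.9808|10⟩ + (-0.1037 - 0.1653i)|11⟩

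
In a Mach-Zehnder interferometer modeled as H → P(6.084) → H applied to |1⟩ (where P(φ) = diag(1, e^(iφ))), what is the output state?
(0.009886 + 0.09894i)|0⟩ + (0.9901 - 0.09894i)|1⟩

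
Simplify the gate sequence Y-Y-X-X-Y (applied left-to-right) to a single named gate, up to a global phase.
Y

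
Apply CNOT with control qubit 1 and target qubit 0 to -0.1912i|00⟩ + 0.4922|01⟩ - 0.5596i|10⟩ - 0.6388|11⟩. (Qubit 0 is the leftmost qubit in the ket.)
-0.1912i|00⟩ - 0.6388|01⟩ - 0.5596i|10⟩ + 0.4922|11⟩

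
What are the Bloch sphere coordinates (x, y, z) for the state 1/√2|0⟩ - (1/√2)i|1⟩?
(0, -1, 0)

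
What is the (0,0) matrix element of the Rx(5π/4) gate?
-0.3827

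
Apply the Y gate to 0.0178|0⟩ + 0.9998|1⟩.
-0.9998i|0⟩ + 0.0178i|1⟩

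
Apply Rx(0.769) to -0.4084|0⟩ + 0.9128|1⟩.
(-0.3786 - 0.3424i)|0⟩ + (0.8462 + 0.1532i)|1⟩

Rx(0.769) = [[cos(θ/2), −i·sin(θ/2)], [−i·sin(θ/2), cos(θ/2)]]; θ = 0.769, cos(θ/2) ≈ 0.926986, sin(θ/2) ≈ 0.375096.
With a = amp(|0⟩) = -0.4084 and b = amp(|1⟩) = 0.9128:
new amp(|0⟩) = (0.926986)·a + (-0.375096i)·b = (-0.3786 - 0.3424i)
new amp(|1⟩) = (-0.375096i)·a + (0.926986)·b = (0.8462 + 0.1532i)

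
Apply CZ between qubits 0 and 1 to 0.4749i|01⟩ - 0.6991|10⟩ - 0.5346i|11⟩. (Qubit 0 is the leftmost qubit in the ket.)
0.4749i|01⟩ - 0.6991|10⟩ + 0.5346i|11⟩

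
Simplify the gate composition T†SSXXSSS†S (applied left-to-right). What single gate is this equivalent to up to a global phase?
T†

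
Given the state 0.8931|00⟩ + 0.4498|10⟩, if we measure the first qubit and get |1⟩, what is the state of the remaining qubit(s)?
|0⟩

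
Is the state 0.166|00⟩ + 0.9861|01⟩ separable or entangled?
Separable

Writing the state as a|00⟩ + b|01⟩ + c|10⟩ + d|11⟩, it is a product state iff ad − bc = 0.
Here (a, b, c, d) = (0.166, 0.9861, 0, 0): ad − bc = (0.166)(0) − (0.9861)(0) = 0, so the state is separable.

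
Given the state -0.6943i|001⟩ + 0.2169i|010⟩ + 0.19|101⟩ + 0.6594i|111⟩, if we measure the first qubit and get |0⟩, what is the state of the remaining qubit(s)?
-0.9545i|01⟩ + 0.2982i|10⟩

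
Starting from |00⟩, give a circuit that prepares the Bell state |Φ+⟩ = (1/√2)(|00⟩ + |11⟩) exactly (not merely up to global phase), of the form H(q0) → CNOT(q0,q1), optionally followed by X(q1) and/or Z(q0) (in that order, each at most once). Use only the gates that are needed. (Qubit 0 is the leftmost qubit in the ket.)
H(q0) → CNOT(q0,q1)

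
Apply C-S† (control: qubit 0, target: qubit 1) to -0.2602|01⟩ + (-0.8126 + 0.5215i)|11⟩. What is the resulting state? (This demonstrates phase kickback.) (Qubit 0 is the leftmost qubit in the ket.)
-0.2602|01⟩ + (0.5215 + 0.8126i)|11⟩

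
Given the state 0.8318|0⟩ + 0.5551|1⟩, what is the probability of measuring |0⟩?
0.6919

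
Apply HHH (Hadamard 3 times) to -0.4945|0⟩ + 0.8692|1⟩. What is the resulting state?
0.265|0⟩ - 0.9643|1⟩

H² = I, so H^3 = H: a single Hadamard. With (a, b) = (-0.4945, 0.8692), H gives ((a + b)/√2, (a − b)/√2) = (0.265, -0.9643).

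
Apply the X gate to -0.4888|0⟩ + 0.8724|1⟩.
0.8724|0⟩ - 0.4888|1⟩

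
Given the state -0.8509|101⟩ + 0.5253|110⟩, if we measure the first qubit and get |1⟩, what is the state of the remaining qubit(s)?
-0.8509|01⟩ + 0.5253|10⟩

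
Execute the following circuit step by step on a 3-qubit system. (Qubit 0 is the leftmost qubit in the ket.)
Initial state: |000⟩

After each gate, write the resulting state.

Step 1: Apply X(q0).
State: |100⟩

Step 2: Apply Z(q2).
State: |100⟩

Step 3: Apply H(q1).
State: 1/√2|100⟩ + 1/√2|110⟩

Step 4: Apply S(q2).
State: 1/√2|100⟩ + 1/√2|110⟩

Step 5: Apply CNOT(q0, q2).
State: 1/√2|101⟩ + 1/√2|111⟩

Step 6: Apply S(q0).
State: (1/√2)i|101⟩ + (1/√2)i|111⟩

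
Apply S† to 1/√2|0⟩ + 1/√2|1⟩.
1/√2|0⟩ - (1/√2)i|1⟩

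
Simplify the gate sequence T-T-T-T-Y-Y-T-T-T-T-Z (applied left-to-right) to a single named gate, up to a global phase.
Z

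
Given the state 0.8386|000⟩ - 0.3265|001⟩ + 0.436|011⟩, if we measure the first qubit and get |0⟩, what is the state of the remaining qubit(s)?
0.8386|00⟩ - 0.3265|01⟩ + 0.436|11⟩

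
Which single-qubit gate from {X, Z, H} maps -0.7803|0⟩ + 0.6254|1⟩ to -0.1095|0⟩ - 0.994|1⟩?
H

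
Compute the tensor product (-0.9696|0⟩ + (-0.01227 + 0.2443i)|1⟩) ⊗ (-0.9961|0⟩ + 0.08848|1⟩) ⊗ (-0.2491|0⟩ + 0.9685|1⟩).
-0.2406|000⟩ + 0.9354|001⟩ + 0.02137|010⟩ - 0.08309|011⟩ + (-0.003045 + 0.06062i)|100⟩ + (0.01184 - 0.2357i)|101⟩ + (0.0002704 - 0.005384i)|110⟩ + (-0.001051 + 0.02093i)|111⟩

amp(|b₁b₂…⟩) = product of the factor amplitudes for bits b₁, b₂, …; only kets whose every factor amplitude is nonzero survive.
|000⟩: (-0.9696)(-0.9961)(-0.2491) = -0.2406
|001⟩: (-0.9696)(-0.9961)(0.9685) = 0.9354
|010⟩: (-0.9696)(0.08848)(-0.2491) = 0.02137
|011⟩: (-0.9696)(0.08848)(0.9685) = -0.08309
|100⟩: (-0.01227 + 0.2443i)(-0.9961)(-0.2491) = (-0.003045 + 0.06062i)
|101⟩: (-0.01227 + 0.2443i)(-0.9961)(0.9685) = (0.01184 - 0.2357i)
|110⟩: (-0.01227 + 0.2443i)(0.08848)(-0.2491) = (0.0002704 - 0.005384i)
|111⟩: (-0.01227 + 0.2443i)(0.08848)(0.9685) = (-0.001051 + 0.02093i)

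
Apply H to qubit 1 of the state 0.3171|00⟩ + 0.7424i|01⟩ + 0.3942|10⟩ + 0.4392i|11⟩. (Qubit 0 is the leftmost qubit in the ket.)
(0.2242 + 0.525i)|00⟩ + (0.2242 - 0.525i)|01⟩ + (0.2787 + 0.3106i)|10⟩ + (0.2787 - 0.3106i)|11⟩

H on qubit 1 mixes each pair of kets that differ only in qubit 1: amplitudes (a, b) of (|…0…⟩, |…1…⟩) become ((a + b)/√2, (a − b)/√2). Kets absent from the input have amplitude 0.
(|00⟩, |01⟩): (a, b) = (0.3171, 0.7424i) → ((0.2242 + 0.525i), (0.2242 - 0.525i))
(|10⟩, |11⟩): (a, b) = (0.3942, 0.4392i) → ((0.2787 + 0.3106i), (0.2787 - 0.3106i))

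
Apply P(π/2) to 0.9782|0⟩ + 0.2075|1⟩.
0.9782|0⟩ + 0.2075i|1⟩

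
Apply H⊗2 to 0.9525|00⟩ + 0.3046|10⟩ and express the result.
0.6286|00⟩ + 0.6286|01⟩ + 0.324|10⟩ + 0.324|11⟩

H⊗2 gives amp(|y⟩) = (1/2) Σ_x (−1)^(x·y) amp(|x⟩), where x·y is the number of positions in which both x and y have a 1.
|00⟩: (0.9525 + 0.3046)/2 = 0.6286
|01⟩: (0.9525 + 0.3046)/2 = 0.6286
|10⟩: (0.9525 - 0.3046)/2 = 0.324
|11⟩: (0.9525 - 0.3046)/2 = 0.324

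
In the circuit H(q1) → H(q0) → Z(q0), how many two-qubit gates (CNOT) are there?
0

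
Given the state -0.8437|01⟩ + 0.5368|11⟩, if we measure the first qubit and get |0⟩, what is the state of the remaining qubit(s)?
-|1⟩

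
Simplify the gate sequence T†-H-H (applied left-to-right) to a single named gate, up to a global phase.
T†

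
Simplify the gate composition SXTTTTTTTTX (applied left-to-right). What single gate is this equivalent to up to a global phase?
S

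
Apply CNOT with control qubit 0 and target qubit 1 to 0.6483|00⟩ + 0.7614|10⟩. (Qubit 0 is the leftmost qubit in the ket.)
0.6483|00⟩ + 0.7614|11⟩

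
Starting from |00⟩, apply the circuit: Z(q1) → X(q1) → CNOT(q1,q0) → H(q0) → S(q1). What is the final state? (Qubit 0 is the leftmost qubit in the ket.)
(1/√2)i|01⟩ - (1/√2)i|11⟩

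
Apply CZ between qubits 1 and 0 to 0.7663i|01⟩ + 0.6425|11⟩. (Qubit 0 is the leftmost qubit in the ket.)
0.7663i|01⟩ - 0.6425|11⟩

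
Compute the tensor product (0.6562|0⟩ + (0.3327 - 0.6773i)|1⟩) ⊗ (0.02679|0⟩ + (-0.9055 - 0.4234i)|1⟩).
0.01758|00⟩ + (-0.5942 - 0.2778i)|01⟩ + (0.008913 - 0.01814i)|10⟩ + (-0.588 + 0.4724i)|11⟩

amp(|b₁b₂…⟩) = product of the factor amplitudes for bits b₁, b₂, …; only kets whose every factor amplitude is nonzero survive.
|00⟩: (0.6562)(0.02679) = 0.01758
|01⟩: (0.6562)(-0.9055 - 0.4234i) = (-0.5942 - 0.2778i)
|10⟩: (0.3327 - 0.6773i)(0.02679) = (0.008913 - 0.01814i)
|11⟩: (0.3327 - 0.6773i)(-0.9055 - 0.4234i) = (-0.588 + 0.4724i)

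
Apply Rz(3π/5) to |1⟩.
(0.5878 + 0.809i)|1⟩

Rz(3π/5) = [[e^(−iθ/2), 0], [0, e^(iθ/2)]] with e^(±iθ/2) = cos(θ/2) ± i·sin(θ/2); θ = 3π/5, cos(θ/2) ≈ 0.587785, sin(θ/2) ≈ 0.809017.
With a = amp(|0⟩) = 0 and b = amp(|1⟩) = 1:
new amp(|0⟩) = (0.587785 - 0.809017i)·a = 0
new amp(|1⟩) = (0.587785 + 0.809017i)·b = (0.5878 + 0.809i)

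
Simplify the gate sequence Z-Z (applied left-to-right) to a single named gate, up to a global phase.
I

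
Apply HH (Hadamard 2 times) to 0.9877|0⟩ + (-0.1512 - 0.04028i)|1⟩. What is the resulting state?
0.9877|0⟩ + (-0.1512 - 0.04028i)|1⟩

H² = I, so an even number of Hadamards cancels: H^2 = I and the state is unchanged.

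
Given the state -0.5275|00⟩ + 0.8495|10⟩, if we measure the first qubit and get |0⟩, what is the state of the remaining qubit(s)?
-|0⟩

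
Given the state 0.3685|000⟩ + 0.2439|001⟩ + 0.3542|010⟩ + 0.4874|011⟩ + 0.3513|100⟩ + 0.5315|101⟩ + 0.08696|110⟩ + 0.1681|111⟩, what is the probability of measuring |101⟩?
0.2825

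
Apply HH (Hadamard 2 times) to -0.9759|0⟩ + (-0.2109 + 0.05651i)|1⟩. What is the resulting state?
-0.9759|0⟩ + (-0.2109 + 0.05651i)|1⟩

H² = I, so an even number of Hadamards cancels: H^2 = I and the state is unchanged.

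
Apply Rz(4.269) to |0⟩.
(-0.5343 - 0.8453i)|0⟩

Rz(4.269) = [[e^(−iθ/2), 0], [0, e^(iθ/2)]] with e^(±iθ/2) = cos(θ/2) ± i·sin(θ/2); θ = 4.269, cos(θ/2) ≈ -0.534321, sin(θ/2) ≈ 0.845282.
With a = amp(|0⟩) = 1 and b = amp(|1⟩) = 0:
new amp(|0⟩) = (-0.534321 - 0.845282i)·a = (-0.5343 - 0.8453i)
new amp(|1⟩) = (-0.534321 + 0.845282i)·b = 0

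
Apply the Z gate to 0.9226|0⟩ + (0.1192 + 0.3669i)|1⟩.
0.9226|0⟩ + (-0.1192 - 0.3669i)|1⟩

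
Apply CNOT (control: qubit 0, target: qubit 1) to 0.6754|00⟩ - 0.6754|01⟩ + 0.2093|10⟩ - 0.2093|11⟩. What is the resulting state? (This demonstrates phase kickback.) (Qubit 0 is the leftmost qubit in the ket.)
0.6754|00⟩ - 0.6754|01⟩ - 0.2093|10⟩ + 0.2093|11⟩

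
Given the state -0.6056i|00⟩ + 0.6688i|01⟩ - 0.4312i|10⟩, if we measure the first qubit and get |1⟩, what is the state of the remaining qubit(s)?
-i|0⟩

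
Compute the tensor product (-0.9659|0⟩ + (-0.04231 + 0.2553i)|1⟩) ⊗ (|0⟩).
-0.9659|00⟩ + (-0.04231 + 0.2553i)|10⟩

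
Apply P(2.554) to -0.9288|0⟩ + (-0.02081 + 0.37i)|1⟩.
-0.9288|0⟩ + (-0.1878 - 0.3195i)|1⟩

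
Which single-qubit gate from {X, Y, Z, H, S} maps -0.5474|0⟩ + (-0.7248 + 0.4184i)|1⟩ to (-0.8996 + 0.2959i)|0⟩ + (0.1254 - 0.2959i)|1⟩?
H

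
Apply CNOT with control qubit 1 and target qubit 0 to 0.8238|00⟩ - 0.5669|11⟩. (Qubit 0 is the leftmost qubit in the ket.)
0.8238|00⟩ - 0.5669|01⟩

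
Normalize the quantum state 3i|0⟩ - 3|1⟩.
(1/√2)i|0⟩ - 1/√2|1⟩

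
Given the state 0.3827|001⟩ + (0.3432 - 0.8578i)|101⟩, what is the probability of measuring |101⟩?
0.8536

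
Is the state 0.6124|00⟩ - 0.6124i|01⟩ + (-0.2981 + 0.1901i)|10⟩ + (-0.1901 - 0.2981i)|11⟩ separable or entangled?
Entangled

Writing the state as a|00⟩ + b|01⟩ + c|10⟩ + d|11⟩, it is a product state iff ad − bc = 0.
Here (a, b, c, d) = (0.6124, -0.6124i, (-0.2981 + 0.1901i), (-0.1901 - 0.2981i)): ad − bc = (0.6124)(-0.1901 - 0.2981i) − (-0.6124i)(-0.2981 + 0.1901i) = (-0.2328 - 0.3651i) ≠ 0, so the state is entangled.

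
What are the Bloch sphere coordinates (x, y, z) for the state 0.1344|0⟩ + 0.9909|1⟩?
(0.2664, 0, -0.9638)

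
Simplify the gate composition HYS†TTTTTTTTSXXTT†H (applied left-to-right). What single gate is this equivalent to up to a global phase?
Y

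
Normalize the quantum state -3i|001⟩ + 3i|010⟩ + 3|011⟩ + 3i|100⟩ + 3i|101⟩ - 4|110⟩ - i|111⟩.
-0.381i|001⟩ + 0.381i|010⟩ + 0.381|011⟩ + 0.381i|100⟩ + 0.381i|101⟩ - 0.508|110⟩ - 0.127i|111⟩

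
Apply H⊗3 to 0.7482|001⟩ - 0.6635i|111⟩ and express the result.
(0.2645 - 0.2346i)|000⟩ + (-0.2645 + 0.2346i)|001⟩ + (0.2645 + 0.2346i)|010⟩ + (-0.2645 - 0.2346i)|011⟩ + (0.2645 + 0.2346i)|100⟩ + (-0.2645 - 0.2346i)|101⟩ + (0.2645 - 0.2346i)|110⟩ + (-0.2645 + 0.2346i)|111⟩

H⊗3 gives amp(|y⟩) = (1/2√2) Σ_x (−1)^(x·y) amp(|x⟩), where x·y is the number of positions in which both x and y have a 1.
|000⟩: (0.7482 - 0.6635i)/(2√2) = (0.2645 - 0.2346i)
|001⟩: (-0.7482 + 0.6635i)/(2√2) = (-0.2645 + 0.2346i)
|010⟩: (0.7482 + 0.6635i)/(2√2) = (0.2645 + 0.2346i)
|011⟩: (-0.7482 - 0.6635i)/(2√2) = (-0.2645 - 0.2346i)
|100⟩: (0.7482 + 0.6635i)/(2√2) = (0.2645 + 0.2346i)
|101⟩: (-0.7482 - 0.6635i)/(2√2) = (-0.2645 - 0.2346i)
|110⟩: (0.7482 - 0.6635i)/(2√2) = (0.2645 - 0.2346i)
|111⟩: (-0.7482 + 0.6635i)/(2√2) = (-0.2645 + 0.2346i)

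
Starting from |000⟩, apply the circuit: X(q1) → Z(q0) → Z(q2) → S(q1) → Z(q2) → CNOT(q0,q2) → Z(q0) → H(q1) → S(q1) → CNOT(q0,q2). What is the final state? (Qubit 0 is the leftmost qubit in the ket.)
(1/√2)i|000⟩ + 1/√2|010⟩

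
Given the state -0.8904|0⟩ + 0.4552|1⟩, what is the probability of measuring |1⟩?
0.2072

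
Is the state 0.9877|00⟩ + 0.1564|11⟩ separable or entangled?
Entangled

Writing the state as a|00⟩ + b|01⟩ + c|10⟩ + d|11⟩, it is a product state iff ad − bc = 0.
Here (a, b, c, d) = (0.9877, 0, 0, 0.1564): ad − bc = (0.9877)(0.1564) − (0)(0) = 0.1545 ≠ 0, so the state is entangled.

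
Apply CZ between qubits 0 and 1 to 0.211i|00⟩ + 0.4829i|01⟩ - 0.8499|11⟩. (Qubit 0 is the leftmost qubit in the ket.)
0.211i|00⟩ + 0.4829i|01⟩ + 0.8499|11⟩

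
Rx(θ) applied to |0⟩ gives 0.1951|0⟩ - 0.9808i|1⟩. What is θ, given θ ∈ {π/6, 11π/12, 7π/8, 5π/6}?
7π/8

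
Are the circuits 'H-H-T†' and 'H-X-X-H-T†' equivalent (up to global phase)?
Yes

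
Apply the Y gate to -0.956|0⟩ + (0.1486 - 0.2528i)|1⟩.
(-0.2528 - 0.1486i)|0⟩ - 0.956i|1⟩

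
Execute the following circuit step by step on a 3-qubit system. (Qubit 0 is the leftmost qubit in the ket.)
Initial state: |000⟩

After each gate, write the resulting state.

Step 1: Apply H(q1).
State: 1/√2|000⟩ + 1/√2|010⟩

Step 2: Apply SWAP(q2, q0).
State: 1/√2|000⟩ + 1/√2|010⟩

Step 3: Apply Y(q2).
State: (1/√2)i|001⟩ + (1/√2)i|011⟩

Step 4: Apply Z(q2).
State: -(1/√2)i|001⟩ - (1/√2)i|011⟩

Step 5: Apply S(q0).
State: -(1/√2)i|001⟩ - (1/√2)i|011⟩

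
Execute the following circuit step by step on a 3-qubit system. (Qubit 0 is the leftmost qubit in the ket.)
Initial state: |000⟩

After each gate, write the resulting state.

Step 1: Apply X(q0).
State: |100⟩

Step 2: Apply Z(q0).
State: -|100⟩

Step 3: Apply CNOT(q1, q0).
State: -|100⟩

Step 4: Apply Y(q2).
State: -i|101⟩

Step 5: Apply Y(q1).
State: |111⟩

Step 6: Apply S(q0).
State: i|111⟩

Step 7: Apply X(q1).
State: i|101⟩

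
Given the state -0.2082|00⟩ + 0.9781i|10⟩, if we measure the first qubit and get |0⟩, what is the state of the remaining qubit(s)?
-|0⟩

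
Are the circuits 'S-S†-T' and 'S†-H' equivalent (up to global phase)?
No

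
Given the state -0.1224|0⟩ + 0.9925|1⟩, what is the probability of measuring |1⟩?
0.9851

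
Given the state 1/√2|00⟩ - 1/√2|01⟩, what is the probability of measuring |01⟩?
1/2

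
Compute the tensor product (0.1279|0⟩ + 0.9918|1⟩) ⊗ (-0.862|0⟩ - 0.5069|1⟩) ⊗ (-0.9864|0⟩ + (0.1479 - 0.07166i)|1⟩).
0.1088|000⟩ + (-0.01631 + 0.007901i)|001⟩ + 0.06395|010⟩ + (-0.009589 + 0.004646i)|011⟩ + 0.8433|100⟩ + (-0.1264 + 0.06126i)|101⟩ + 0.4959|110⟩ + (-0.07436 + 0.03603i)|111⟩

amp(|b₁b₂…⟩) = product of the factor amplitudes for bits b₁, b₂, …; only kets whose every factor amplitude is nonzero survive.
|000⟩: (0.1279)(-0.862)(-0.9864) = 0.1088
|001⟩: (0.1279)(-0.862)(0.1479 - 0.07166i) = (-0.01631 + 0.007901i)
|010⟩: (0.1279)(-0.5069)(-0.9864) = 0.06395
|011⟩: (0.1279)(-0.5069)(0.1479 - 0.07166i) = (-0.009589 + 0.004646i)
|100⟩: (0.9918)(-0.862)(-0.9864) = 0.8433
|101⟩: (0.9918)(-0.862)(0.1479 - 0.07166i) = (-0.1264 + 0.06126i)
|110⟩: (0.9918)(-0.5069)(-0.9864) = 0.4959
|111⟩: (0.9918)(-0.5069)(0.1479 - 0.07166i) = (-0.07436 + 0.03603i)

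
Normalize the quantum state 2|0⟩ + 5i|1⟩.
0.3714|0⟩ + 0.9285i|1⟩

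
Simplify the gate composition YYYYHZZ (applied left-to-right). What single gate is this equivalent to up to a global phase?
H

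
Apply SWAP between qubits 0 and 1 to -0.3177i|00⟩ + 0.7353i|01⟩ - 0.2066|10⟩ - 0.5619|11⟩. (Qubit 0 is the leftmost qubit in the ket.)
-0.3177i|00⟩ - 0.2066|01⟩ + 0.7353i|10⟩ - 0.5619|11⟩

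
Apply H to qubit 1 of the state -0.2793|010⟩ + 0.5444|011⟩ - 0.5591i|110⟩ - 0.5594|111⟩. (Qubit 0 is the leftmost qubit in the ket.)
-0.1975|000⟩ + 0.3849|001⟩ + 0.1975|010⟩ - 0.3849|011⟩ - 0.3953i|100⟩ - 0.3956|101⟩ + 0.3953i|110⟩ + 0.3956|111⟩

H on qubit 1 mixes each pair of kets that differ only in qubit 1: amplitudes (a, b) of (|…0…⟩, |…1…⟩) become ((a + b)/√2, (a − b)/√2). Kets absent from the input have amplitude 0.
(|000⟩, |010⟩): (a, b) = (0, -0.2793) → (-0.1975, 0.1975)
(|001⟩, |011⟩): (a, b) = (0, 0.5444) → (0.3849, -0.3849)
(|100⟩, |110⟩): (a, b) = (0, -0.5591i) → (-0.3953i, 0.3953i)
(|101⟩, |111⟩): (a, b) = (0, -0.5594) → (-0.3956, 0.3956)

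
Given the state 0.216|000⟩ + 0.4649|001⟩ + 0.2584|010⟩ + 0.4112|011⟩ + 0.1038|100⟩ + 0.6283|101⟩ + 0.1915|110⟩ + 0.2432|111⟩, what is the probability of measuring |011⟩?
0.1691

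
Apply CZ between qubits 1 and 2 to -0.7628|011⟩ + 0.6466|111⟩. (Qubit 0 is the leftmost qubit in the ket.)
0.7628|011⟩ - 0.6466|111⟩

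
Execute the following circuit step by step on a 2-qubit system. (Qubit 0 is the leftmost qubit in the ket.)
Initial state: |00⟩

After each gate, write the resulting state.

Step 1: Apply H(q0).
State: 1/√2|00⟩ + 1/√2|10⟩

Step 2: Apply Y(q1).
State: (1/√2)i|01⟩ + (1/√2)i|11⟩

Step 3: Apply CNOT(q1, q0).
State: (1/√2)i|01⟩ + (1/√2)i|11⟩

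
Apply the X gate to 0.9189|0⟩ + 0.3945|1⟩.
0.3945|0⟩ + 0.9189|1⟩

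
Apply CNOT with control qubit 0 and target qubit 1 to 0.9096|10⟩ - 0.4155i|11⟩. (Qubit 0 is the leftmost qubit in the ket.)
-0.4155i|10⟩ + 0.9096|11⟩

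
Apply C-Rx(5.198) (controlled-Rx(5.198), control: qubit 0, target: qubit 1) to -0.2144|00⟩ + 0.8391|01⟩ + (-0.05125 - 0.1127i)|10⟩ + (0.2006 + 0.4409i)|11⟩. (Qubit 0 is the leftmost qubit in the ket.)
-0.2144|00⟩ + 0.8391|01⟩ + (0.2716 - 0.007068i)|10⟩ + (-0.23 - 0.3511i)|11⟩

C-Rx(5.198) leaves the control-|0⟩ kets |00⟩, |01⟩ unchanged and applies Rx(5.198) to qubit 1 on the control-|1⟩ pair (|10⟩, |11⟩).
Rx(5.198) = [[cos(θ/2), −i·sin(θ/2)], [−i·sin(θ/2), cos(θ/2)]]; θ = 5.198, cos(θ/2) ≈ -0.856373, sin(θ/2) ≈ 0.516358.
With a = amp(|10⟩) = (-0.05125 - 0.1127i) and b = amp(|11⟩) = (0.2006 + 0.4409i):
new amp(|10⟩) = (-0.856373)·a + (-0.516358i)·b = (0.2716 - 0.007068i)
new amp(|11⟩) = (-0.516358i)·a + (-0.856373)·b = (-0.23 - 0.3511i)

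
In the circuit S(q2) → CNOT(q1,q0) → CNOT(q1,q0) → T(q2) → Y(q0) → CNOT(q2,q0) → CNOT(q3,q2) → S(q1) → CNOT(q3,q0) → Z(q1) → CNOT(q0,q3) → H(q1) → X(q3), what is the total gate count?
13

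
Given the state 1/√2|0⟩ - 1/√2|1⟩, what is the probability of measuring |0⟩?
1/2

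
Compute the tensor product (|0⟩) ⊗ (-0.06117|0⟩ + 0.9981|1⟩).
-0.06117|00⟩ + 0.9981|01⟩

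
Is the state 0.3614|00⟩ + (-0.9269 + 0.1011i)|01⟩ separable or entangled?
Separable

Writing the state as a|00⟩ + b|01⟩ + c|10⟩ + d|11⟩, it is a product state iff ad − bc = 0.
Here (a, b, c, d) = (0.3614, (-0.9269 + 0.1011i), 0, 0): ad − bc = (0.3614)(0) − (-0.9269 + 0.1011i)(0) = 0, so the state is separable.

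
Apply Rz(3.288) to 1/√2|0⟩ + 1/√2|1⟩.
(-0.05172 - 0.7052i)|0⟩ + (-0.05172 + 0.7052i)|1⟩

Rz(3.288) = [[e^(−iθ/2), 0], [0, e^(iθ/2)]] with e^(±iθ/2) = cos(θ/2) ± i·sin(θ/2); θ = 3.288, cos(θ/2) ≈ -0.0731383, sin(θ/2) ≈ 0.997322.
With a = amp(|0⟩) = 1/√2 and b = amp(|1⟩) = 1/√2:
new amp(|0⟩) = (-0.0731383 - 0.997322i)·a = (-0.05172 - 0.7052i)
new amp(|1⟩) = (-0.0731383 + 0.997322i)·b = (-0.05172 + 0.7052i)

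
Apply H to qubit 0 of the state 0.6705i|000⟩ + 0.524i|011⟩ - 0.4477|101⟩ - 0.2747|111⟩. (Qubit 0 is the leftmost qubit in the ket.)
0.4741i|000⟩ - 0.3166|001⟩ + (-0.1942 + 0.3705i)|011⟩ + 0.4741i|100⟩ + 0.3166|101⟩ + (0.1942 + 0.3705i)|111⟩

H on qubit 0 mixes each pair of kets that differ only in qubit 0: amplitudes (a, b) of (|…0…⟩, |…1…⟩) become ((a + b)/√2, (a − b)/√2). Kets absent from the input have amplitude 0.
(|000⟩, |100⟩): (a, b) = (0.6705i, 0) → (0.4741i, 0.4741i)
(|001⟩, |101⟩): (a, b) = (0, -0.4477) → (-0.3166, 0.3166)
(|011⟩, |111⟩): (a, b) = (0.524i, -0.2747) → ((-0.1942 + 0.3705i), (0.1942 + 0.3705i))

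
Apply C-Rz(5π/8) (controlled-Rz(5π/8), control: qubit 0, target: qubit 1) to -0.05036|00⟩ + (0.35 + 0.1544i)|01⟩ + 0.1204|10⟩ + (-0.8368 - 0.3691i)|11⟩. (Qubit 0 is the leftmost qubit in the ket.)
-0.05036|00⟩ + (0.35 + 0.1544i)|01⟩ + (0.06689 - 0.1001i)|10⟩ + (-0.158 - 0.9008i)|11⟩

C-Rz(5π/8) leaves the control-|0⟩ kets |00⟩, |01⟩ unchanged and applies Rz(5π/8) to qubit 1 on the control-|1⟩ pair (|10⟩, |11⟩).
Rz(5π/8) = [[e^(−iθ/2), 0], [0, e^(iθ/2)]] with e^(±iθ/2) = cos(θ/2) ± i·sin(θ/2); θ = 5π/8, cos(θ/2) ≈ 0.55557, sin(θ/2) ≈ 0.83147.
With a = amp(|10⟩) = 0.1204 and b = amp(|11⟩) = (-0.8368 - 0.3691i):
new amp(|10⟩) = (0.55557 - 0.83147i)·a = (0.06689 - 0.1001i)
new amp(|11⟩) = (0.55557 + 0.83147i)·b = (-0.158 - 0.9008i)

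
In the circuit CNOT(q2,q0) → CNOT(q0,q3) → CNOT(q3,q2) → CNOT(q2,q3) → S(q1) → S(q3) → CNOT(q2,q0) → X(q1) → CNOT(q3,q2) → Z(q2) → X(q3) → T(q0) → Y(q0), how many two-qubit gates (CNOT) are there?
6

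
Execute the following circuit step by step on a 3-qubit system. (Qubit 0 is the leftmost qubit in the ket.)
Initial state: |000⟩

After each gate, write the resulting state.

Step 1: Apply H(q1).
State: 1/√2|000⟩ + 1/√2|010⟩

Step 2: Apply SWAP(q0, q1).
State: 1/√2|000⟩ + 1/√2|100⟩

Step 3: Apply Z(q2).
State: 1/√2|000⟩ + 1/√2|100⟩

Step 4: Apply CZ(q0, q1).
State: 1/√2|000⟩ + 1/√2|100⟩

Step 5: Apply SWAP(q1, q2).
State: 1/√2|000⟩ + 1/√2|100⟩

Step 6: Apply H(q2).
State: 1/2|000⟩ + 1/2|001⟩ + 1/2|100⟩ + 1/2|101⟩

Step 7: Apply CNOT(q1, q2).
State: 1/2|000⟩ + 1/2|001⟩ + 1/2|100⟩ + 1/2|101⟩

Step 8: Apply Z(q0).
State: 1/2|000⟩ + 1/2|001⟩ - 1/2|100⟩ - 1/2|101⟩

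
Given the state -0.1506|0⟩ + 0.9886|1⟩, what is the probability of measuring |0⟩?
0.02268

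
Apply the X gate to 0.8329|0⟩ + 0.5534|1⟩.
0.5534|0⟩ + 0.8329|1⟩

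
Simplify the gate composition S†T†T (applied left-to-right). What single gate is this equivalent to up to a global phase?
S†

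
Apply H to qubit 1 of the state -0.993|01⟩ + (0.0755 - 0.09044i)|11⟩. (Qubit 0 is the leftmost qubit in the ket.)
-0.7022|00⟩ + 0.7022|01⟩ + (0.05339 - 0.06395i)|10⟩ + (-0.05339 + 0.06395i)|11⟩

H on qubit 1 mixes each pair of kets that differ only in qubit 1: amplitudes (a, b) of (|…0…⟩, |…1…⟩) become ((a + b)/√2, (a − b)/√2). Kets absent from the input have amplitude 0.
(|00⟩, |01⟩): (a, b) = (0, -0.993) → (-0.7022, 0.7022)
(|10⟩, |11⟩): (a, b) = (0, (0.0755 - 0.09044i)) → ((0.05339 - 0.06395i), (-0.05339 + 0.06395i))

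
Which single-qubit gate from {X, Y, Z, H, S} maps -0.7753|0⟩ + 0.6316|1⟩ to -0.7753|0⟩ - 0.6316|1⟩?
Z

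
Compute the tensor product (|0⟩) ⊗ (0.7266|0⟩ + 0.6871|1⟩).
0.7266|00⟩ + 0.6871|01⟩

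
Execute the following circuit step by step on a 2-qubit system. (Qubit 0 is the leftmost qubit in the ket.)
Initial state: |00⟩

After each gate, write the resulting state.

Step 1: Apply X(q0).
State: |10⟩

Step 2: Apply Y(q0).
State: -i|00⟩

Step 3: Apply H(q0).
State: -(1/√2)i|00⟩ - (1/√2)i|10⟩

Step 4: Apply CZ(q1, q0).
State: -(1/√2)i|00⟩ - (1/√2)i|10⟩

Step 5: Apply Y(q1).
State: 1/√2|01⟩ + 1/√2|11⟩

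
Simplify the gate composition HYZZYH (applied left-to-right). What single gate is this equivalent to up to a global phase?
I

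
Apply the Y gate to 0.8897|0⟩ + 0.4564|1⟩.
-0.4564i|0⟩ + 0.8897i|1⟩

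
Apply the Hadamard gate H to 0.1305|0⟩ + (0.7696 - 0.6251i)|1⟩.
(0.6365 - 0.442i)|0⟩ + (-0.4519 + 0.442i)|1⟩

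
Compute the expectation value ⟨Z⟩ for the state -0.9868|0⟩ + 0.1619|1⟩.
0.9476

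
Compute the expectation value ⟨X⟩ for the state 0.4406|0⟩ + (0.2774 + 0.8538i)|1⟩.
0.2444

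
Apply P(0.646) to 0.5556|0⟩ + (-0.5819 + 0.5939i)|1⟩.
0.5556|0⟩ + (-0.8222 + 0.1239i)|1⟩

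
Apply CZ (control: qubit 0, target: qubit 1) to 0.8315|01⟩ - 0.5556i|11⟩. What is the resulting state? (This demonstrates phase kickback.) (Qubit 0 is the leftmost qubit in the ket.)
0.8315|01⟩ + 0.5556i|11⟩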